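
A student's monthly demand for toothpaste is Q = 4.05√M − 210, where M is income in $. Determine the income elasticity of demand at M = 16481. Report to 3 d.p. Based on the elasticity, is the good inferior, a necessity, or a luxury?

0.839 (necessity)

At M = 16481: Q = 309.932.
dQ/dM = 4.05/(2√M) = 0.0157737 at this income.
η = (dQ/dM)·(M/Q) = 0.0157737 × (16481/309.932) = 0.839.
Since 0 < η < 1, the good is a necessity.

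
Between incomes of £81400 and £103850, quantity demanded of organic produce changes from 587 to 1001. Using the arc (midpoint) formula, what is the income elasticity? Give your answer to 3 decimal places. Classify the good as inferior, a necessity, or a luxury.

2.151 (luxury)

ΔQ = 1001 − 587 = 414; midpoint Q̄ = (587 + 1001)/2 = 794.
ΔI = 103850 − 81400 = 22450; midpoint Ī = (81400 + 103850)/2 = 92625.
η = (ΔQ/Q̄) ÷ (ΔI/Ī) = (414/794) ÷ (22450/92625) = 2.151.
η > 1 ⇒ luxury.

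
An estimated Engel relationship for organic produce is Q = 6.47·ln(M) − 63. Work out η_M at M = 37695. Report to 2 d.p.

1.25

At M = 37695: Q = 5.176.
dQ/dM = 6.47/M = 0.000171641 at this income.
η = (dQ/dM)·(M/Q) = 0.000171641 × (37695/5.176) = 1.25.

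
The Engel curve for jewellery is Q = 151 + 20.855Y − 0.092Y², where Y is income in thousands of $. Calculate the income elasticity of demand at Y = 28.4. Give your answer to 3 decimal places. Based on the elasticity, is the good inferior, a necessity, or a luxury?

At Y = 28.4: Q = 669.0785.
dQ/dY = 20.855 − 0.184Y = 15.62940.
η = (dQ/dY)·(Y/Q) = 15.62940 × (28.4/669.0785) = 0.663.
0 < η < 1 ⇒ necessity.

0.663 (necessity)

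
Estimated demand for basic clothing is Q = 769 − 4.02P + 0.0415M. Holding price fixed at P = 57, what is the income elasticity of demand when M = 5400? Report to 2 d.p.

0.29

At P = 57, M = 5400: Q = 763.960.
Holding P constant, ∂Q/∂M = 0.0415.
η_M = (∂Q/∂M)·(M/Q) = 0.0415 × (5400/763.960) = 0.29.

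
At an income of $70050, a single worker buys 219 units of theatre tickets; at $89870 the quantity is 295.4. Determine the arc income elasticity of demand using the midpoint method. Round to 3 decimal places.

ΔQ = 295.4 − 219 = 76.4; midpoint Q̄ = (219 + 295.4)/2 = 257.2.
ΔI = 89870 − 70050 = 19820; midpoint Ī = (70050 + 89870)/2 = 79960.
η = (ΔQ/Q̄) ÷ (ΔI/Ī) = (76.4/257.2) ÷ (19820/79960) = 1.198.

1.198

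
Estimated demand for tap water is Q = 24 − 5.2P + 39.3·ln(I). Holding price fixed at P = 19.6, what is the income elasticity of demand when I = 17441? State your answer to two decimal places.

0.13

At P = 19.6, I = 17441: Q = 305.907.
Holding P constant, ∂Q/∂I = 39.3/I = 0.00225331.
η_I = (∂Q/∂I)·(I/Q) = 0.00225331 × (17441/305.907) = 0.13.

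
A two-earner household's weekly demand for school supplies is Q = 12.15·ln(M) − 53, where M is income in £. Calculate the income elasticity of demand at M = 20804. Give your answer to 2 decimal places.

At M = 20804: Q = 67.806.
dQ/dM = 12.15/M = 0.000584022 at this income.
η = (dQ/dM)·(M/Q) = 0.000584022 × (20804/67.806) = 0.18.

0.18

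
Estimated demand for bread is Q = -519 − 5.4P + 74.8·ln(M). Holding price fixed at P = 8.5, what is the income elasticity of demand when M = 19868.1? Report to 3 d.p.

At P = 8.5, M = 19868.1: Q = 175.386.
Holding P constant, ∂Q/∂M = 74.8/M = 0.00376483.
η_M = (∂Q/∂M)·(M/Q) = 0.00376483 × (19868.1/175.386) = 0.426.

0.426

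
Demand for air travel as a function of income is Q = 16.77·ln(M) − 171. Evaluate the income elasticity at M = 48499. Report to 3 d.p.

1.688

At M = 48499: Q = 9.937.
dQ/dM = 16.77/M = 0.00034578 at this income.
η = (dQ/dM)·(M/Q) = 0.00034578 × (48499/9.937) = 1.688.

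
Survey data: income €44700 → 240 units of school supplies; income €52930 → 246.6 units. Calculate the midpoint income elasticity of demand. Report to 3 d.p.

0.161

ΔQ = 246.6 − 240 = 6.6; midpoint Q̄ = (240 + 246.6)/2 = 243.3.
ΔI = 52930 − 44700 = 8230; midpoint Ī = (44700 + 52930)/2 = 48815.
η = (ΔQ/Q̄) ÷ (ΔI/Ī) = (6.6/243.3) ÷ (8230/48815) = 0.161.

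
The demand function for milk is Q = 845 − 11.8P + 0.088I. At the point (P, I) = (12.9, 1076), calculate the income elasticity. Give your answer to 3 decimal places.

0.120

At P = 12.9, I = 1076: Q = 787.468.
Holding P constant, ∂Q/∂I = 0.088.
η_I = (∂Q/∂I)·(I/Q) = 0.088 × (1076/787.468) = 0.120.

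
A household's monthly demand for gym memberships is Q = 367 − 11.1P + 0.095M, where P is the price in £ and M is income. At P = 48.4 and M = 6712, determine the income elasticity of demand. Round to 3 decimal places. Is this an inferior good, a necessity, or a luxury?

1.364 (luxury)

At P = 48.4, M = 6712: Q = 467.400.
Holding P constant, ∂Q/∂M = 0.095.
η_M = (∂Q/∂M)·(M/Q) = 0.095 × (6712/467.400) = 1.364.
Since η > 1, this is a luxury.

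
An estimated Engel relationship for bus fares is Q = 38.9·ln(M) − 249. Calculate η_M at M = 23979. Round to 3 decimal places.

0.271

At M = 23979: Q = 143.304.
dQ/dM = 38.9/M = 0.00162225 at this income.
η = (dQ/dM)·(M/Q) = 0.00162225 × (23979/143.304) = 0.271.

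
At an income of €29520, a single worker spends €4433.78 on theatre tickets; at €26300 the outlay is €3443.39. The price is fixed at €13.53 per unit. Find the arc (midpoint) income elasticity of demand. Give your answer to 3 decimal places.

With a constant price, Q₁ = 4433.78/13.53 = 327.700 and Q₂ = 3443.39/13.53 = 254.500 (equivalently, work directly with expenditure since P cancels).
Midpoint %ΔQ = (3443.39 − 4433.78)/3938.59 = -0.25146; midpoint %ΔI = (26300 − 29520)/27910 = -0.11537.
η = -0.25146 / -0.11537 = 2.180.

2.180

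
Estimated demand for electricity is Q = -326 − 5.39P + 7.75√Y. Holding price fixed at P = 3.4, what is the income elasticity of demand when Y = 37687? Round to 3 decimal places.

0.648

At P = 3.4, Y = 37687: Q = 1160.192.
Holding P constant, ∂Q/∂Y = 7.75/(2√Y) = 0.0199607.
η_Y = (∂Q/∂Y)·(Y/Q) = 0.0199607 × (37687/1160.192) = 0.648.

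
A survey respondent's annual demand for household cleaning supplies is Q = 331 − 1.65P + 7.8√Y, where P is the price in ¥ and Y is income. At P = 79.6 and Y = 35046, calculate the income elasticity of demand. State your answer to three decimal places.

At P = 79.6, Y = 35046: Q = 1659.865.
Holding P constant, ∂Q/∂Y = 7.8/(2√Y) = 0.0208327.
η_Y = (∂Q/∂Y)·(Y/Q) = 0.0208327 × (35046/1659.865) = 0.440.

0.440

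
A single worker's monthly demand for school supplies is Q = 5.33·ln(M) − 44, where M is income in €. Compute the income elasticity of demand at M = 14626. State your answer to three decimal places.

0.749

At M = 14626: Q = 7.118.
dQ/dM = 5.33/M = 0.00036442 at this income.
η = (dQ/dM)·(M/Q) = 0.00036442 × (14626/7.118) = 0.749.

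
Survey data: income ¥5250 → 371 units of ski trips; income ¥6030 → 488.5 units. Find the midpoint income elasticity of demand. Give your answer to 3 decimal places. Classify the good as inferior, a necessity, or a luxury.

ΔQ = 488.5 − 371 = 117.5; midpoint Q̄ = (371 + 488.5)/2 = 429.75.
ΔI = 6030 − 5250 = 780; midpoint Ī = (5250 + 6030)/2 = 5640.
η = (ΔQ/Q̄) ÷ (ΔI/Ī) = (117.5/429.75) ÷ (780/5640) = 1.977.
η > 1 ⇒ luxury.

1.977 (luxury)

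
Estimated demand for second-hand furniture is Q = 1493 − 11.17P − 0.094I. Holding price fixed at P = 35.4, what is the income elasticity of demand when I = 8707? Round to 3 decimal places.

At P = 35.4, I = 8707: Q = 279.124.
Holding P constant, ∂Q/∂I = −0.094.
η_I = (∂Q/∂I)·(I/Q) = -0.094 × (8707/279.124) = -2.932.

-2.932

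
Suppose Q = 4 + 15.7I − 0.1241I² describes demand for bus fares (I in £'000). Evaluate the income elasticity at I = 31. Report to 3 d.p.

At I = 31: Q = 371.4399.
dQ/dI = 15.7 − 0.2482I = 8.00580.
η = (dQ/dI)·(I/Q) = 8.00580 × (31/371.4399) = 0.668.

0.668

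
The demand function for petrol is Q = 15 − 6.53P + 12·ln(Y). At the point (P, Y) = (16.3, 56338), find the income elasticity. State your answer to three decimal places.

At P = 16.3, Y = 56338: Q = 39.830.
Holding P constant, ∂Q/∂Y = 12/Y = 0.000213.
η_Y = (∂Q/∂Y)·(Y/Q) = 0.000213 × (56338/39.830) = 0.301.

0.301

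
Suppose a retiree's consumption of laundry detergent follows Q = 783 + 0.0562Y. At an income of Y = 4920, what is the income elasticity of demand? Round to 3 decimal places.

At Y = 4920: Q = 1059.504.
dQ/dY = 0.0562.
η = (dQ/dY)·(Y/Q) = 0.0562 × (4920/1059.504) = 0.261.

0.261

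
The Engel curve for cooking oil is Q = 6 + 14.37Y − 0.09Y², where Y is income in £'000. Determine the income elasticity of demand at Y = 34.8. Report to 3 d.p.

At Y = 34.8: Q = 397.0824.
dQ/dY = 14.37 − 0.18Y = 8.10600.
η = (dQ/dY)·(Y/Q) = 8.10600 × (34.8/397.0824) = 0.710.

0.710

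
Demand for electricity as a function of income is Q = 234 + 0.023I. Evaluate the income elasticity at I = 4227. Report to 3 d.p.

0.294

At I = 4227: Q = 331.221.
dQ/dI = 0.023.
η = (dQ/dI)·(I/Q) = 0.023 × (4227/331.221) = 0.294.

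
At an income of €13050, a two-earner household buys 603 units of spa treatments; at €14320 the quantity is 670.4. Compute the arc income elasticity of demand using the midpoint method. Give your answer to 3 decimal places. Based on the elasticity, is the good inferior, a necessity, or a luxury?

1.141 (luxury)

ΔQ = 670.4 − 603 = 67.4; midpoint Q̄ = (603 + 670.4)/2 = 636.7.
ΔI = 14320 − 13050 = 1270; midpoint Ī = (13050 + 14320)/2 = 13685.
η = (ΔQ/Q̄) ÷ (ΔI/Ī) = (67.4/636.7) ÷ (1270/13685) = 1.141.
η > 1 ⇒ luxury.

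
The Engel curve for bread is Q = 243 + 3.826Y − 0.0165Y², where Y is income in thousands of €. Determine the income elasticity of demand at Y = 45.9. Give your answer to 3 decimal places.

0.276

At Y = 45.9: Q = 383.8510.
dQ/dY = 3.826 − 0.033Y = 2.31130.
η = (dQ/dY)·(Y/Q) = 2.31130 × (45.9/383.8510) = 0.276.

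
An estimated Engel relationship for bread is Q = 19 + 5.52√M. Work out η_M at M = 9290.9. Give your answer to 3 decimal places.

0.483

At M = 9290.9: Q = 551.069.
dQ/dM = 5.52/(2√M) = 0.0286339 at this income.
η = (dQ/dM)·(M/Q) = 0.0286339 × (9290.9/551.069) = 0.483.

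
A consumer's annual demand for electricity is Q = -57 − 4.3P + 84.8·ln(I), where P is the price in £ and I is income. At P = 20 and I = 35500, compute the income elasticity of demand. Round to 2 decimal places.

0.11

At P = 20, I = 35500: Q = 745.474.
Holding P constant, ∂Q/∂I = 84.8/I = 0.00238873.
η_I = (∂Q/∂I)·(I/Q) = 0.00238873 × (35500/745.474) = 0.11.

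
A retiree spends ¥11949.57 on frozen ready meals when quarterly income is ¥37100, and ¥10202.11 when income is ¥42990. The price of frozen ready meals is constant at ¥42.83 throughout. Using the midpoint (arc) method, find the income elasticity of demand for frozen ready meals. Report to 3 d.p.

With a constant price, Q₁ = 11949.57/42.83 = 279.000 and Q₂ = 10202.11/42.83 = 238.200 (equivalently, work directly with expenditure since P cancels).
Midpoint %ΔQ = (10202.11 − 11949.57)/11075.84 = -0.15777; midpoint %ΔI = (42990 − 37100)/40045 = 0.14708.
η = -0.15777 / 0.14708 = -1.073.

-1.073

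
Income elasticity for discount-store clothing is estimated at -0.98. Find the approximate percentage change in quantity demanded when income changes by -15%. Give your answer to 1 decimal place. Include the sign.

%ΔQ ≈ η × %ΔI = -0.98 × (-15%) = 14.7%.

14.7%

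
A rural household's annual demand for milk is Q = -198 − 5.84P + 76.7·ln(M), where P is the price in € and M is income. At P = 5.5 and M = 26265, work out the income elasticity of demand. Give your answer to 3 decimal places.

0.139

At P = 5.5, M = 26265: Q = 550.379.
Holding P constant, ∂Q/∂M = 76.7/M = 0.00292024.
η_M = (∂Q/∂M)·(M/Q) = 0.00292024 × (26265/550.379) = 0.139.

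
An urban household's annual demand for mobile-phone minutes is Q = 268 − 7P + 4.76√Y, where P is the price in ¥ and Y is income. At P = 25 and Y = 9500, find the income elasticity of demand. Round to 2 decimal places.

At P = 25, Y = 9500: Q = 556.947.
Holding P constant, ∂Q/∂Y = 4.76/(2√Y) = 0.0244183.
η_Y = (∂Q/∂Y)·(Y/Q) = 0.0244183 × (9500/556.947) = 0.42.

0.42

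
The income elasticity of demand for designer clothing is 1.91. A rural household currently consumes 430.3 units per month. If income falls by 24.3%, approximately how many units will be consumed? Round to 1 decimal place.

%ΔQ ≈ η × %ΔI = 1.91 × (-24.3%) = -46.413%.
New Q ≈ 430.3 × (1 − 0.46413) = 230.6.

230.6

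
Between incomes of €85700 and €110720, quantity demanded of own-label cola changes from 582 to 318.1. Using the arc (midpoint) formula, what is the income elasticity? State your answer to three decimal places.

-2.302

ΔQ = 318.1 − 582 = -263.9; midpoint Q̄ = (582 + 318.1)/2 = 450.05.
ΔI = 110720 − 85700 = 25020; midpoint Ī = (85700 + 110720)/2 = 98210.
η = (ΔQ/Q̄) ÷ (ΔI/Ī) = (-263.9/450.05) ÷ (25020/98210) = -2.302.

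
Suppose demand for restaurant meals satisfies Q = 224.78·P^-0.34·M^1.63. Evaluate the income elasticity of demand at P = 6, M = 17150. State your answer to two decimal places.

For a multiplicative demand Q = A·P^α·M^β, the income elasticity is β everywhere.
Here β = 1.63, so η = 1.63.

1.63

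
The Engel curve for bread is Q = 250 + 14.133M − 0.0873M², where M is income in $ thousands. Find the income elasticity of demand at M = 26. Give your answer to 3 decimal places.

0.447

At M = 26: Q = 558.4432.
dQ/dM = 14.133 − 0.1746M = 9.59340.
η = (dQ/dM)·(M/Q) = 9.59340 × (26/558.4432) = 0.447.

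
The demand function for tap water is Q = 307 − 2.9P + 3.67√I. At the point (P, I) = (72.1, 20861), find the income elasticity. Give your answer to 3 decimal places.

At P = 72.1, I = 20861: Q = 627.980.
Holding P constant, ∂Q/∂I = 3.67/(2√I) = 0.0127048.
η_I = (∂Q/∂I)·(I/Q) = 0.0127048 × (20861/627.980) = 0.422.

0.422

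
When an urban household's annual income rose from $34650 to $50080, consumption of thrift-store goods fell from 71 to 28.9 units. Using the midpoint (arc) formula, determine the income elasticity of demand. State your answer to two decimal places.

-2.31

ΔQ = 28.9 − 71 = -42.1; midpoint Q̄ = (71 + 28.9)/2 = 49.95.
ΔI = 50080 − 34650 = 15430; midpoint Ī = (34650 + 50080)/2 = 42365.
η = (ΔQ/Q̄) ÷ (ΔI/Ī) = (-42.1/49.95) ÷ (15430/42365) = -2.31.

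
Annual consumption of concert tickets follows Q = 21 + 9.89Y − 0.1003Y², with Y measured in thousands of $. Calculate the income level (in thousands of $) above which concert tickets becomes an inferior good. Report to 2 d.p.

49.30

dQ/dY = 9.89 − 0.2006Y.
The good is inferior where dQ/dY < 0. Setting dQ/dY = 0 gives Y = 9.89 / 0.2006 = 49.30.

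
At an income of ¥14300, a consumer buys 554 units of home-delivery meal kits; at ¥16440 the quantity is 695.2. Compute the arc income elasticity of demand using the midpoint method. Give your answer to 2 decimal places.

1.62

ΔQ = 695.2 − 554 = 141.2; midpoint Q̄ = (554 + 695.2)/2 = 624.6.
ΔI = 16440 − 14300 = 2140; midpoint Ī = (14300 + 16440)/2 = 15370.
η = (ΔQ/Q̄) ÷ (ΔI/Ī) = (141.2/624.6) ÷ (2140/15370) = 1.62.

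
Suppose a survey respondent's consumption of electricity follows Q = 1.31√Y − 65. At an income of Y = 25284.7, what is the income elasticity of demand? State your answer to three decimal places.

0.727

At Y = 25284.7: Q = 143.305.
dQ/dY = 1.31/(2√Y) = 0.0041192 at this income.
η = (dQ/dY)·(Y/Q) = 0.0041192 × (25284.7/143.305) = 0.727.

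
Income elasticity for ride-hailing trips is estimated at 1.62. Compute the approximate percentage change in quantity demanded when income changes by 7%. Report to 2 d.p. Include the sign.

%ΔQ ≈ η × %ΔI = 1.62 × 7% = 11.34%.

11.34%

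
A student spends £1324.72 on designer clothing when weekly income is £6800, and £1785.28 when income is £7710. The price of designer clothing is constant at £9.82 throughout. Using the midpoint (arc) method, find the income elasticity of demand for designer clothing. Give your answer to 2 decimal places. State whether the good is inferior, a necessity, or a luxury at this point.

With a constant price, Q₁ = 1324.72/9.82 = 134.900 and Q₂ = 1785.28/9.82 = 181.800 (equivalently, work directly with expenditure since P cancels).
Midpoint %ΔQ = (1785.28 − 1324.72)/1555.00 = 0.29618; midpoint %ΔI = (7710 − 6800)/7255 = 0.12543.
η = 0.29618 / 0.12543 = 2.36.
η > 1 ⇒ luxury.

2.36 (luxury)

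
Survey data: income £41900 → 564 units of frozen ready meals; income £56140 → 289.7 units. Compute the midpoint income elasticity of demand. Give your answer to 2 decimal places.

-2.21

ΔQ = 289.7 − 564 = -274.3; midpoint Q̄ = (564 + 289.7)/2 = 426.85.
ΔI = 56140 − 41900 = 14240; midpoint Ī = (41900 + 56140)/2 = 49020.
η = (ΔQ/Q̄) ÷ (ΔI/Ī) = (-274.3/426.85) ÷ (14240/49020) = -2.21.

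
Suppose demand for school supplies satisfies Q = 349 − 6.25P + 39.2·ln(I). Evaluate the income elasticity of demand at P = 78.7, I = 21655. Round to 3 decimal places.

At P = 78.7, I = 21655: Q = 248.458.
Holding P constant, ∂Q/∂I = 39.2/I = 0.00181021.
η_I = (∂Q/∂I)·(I/Q) = 0.00181021 × (21655/248.458) = 0.158.

0.158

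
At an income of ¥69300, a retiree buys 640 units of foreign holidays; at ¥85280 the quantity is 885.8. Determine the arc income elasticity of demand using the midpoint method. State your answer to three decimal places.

ΔQ = 885.8 − 640 = 245.8; midpoint Q̄ = (640 + 885.8)/2 = 762.9.
ΔI = 85280 − 69300 = 15980; midpoint Ī = (69300 + 85280)/2 = 77290.
η = (ΔQ/Q̄) ÷ (ΔI/Ī) = (245.8/762.9) ÷ (15980/77290) = 1.558.

1.558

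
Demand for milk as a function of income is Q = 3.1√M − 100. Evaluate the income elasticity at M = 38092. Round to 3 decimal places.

At M = 38092: Q = 505.032.
dQ/dM = 3.1/(2√M) = 0.00794172 at this income.
η = (dQ/dM)·(M/Q) = 0.00794172 × (38092/505.032) = 0.599.

0.599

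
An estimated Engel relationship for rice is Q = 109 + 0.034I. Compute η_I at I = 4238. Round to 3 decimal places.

At I = 4238: Q = 253.092.
dQ/dI = 0.034.
η = (dQ/dI)·(I/Q) = 0.034 × (4238/253.092) = 0.569.

0.569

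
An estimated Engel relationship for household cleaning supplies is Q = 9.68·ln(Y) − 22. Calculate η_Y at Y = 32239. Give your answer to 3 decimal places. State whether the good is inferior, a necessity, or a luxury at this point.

0.123 (necessity)

At Y = 32239: Q = 78.487.
dQ/dY = 9.68/Y = 0.000300257 at this income.
η = (dQ/dY)·(Y/Q) = 0.000300257 × (32239/78.487) = 0.123.
Since 0 < η < 1, the good is a necessity.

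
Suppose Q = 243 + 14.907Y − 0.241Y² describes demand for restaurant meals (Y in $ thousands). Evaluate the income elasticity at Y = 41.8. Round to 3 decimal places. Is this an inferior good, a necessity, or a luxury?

At Y = 41.8: Q = 445.0278.
dQ/dY = 14.907 − 0.482Y = -5.24060.
η = (dQ/dY)·(Y/Q) = -5.24060 × (41.8/445.0278) = -0.492.
η < 0 ⇒ inferior good.

-0.492 (inferior good)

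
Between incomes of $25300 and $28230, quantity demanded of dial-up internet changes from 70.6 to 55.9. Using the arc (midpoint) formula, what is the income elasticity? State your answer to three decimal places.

ΔQ = 55.9 − 70.6 = -14.7; midpoint Q̄ = (70.6 + 55.9)/2 = 63.25.
ΔI = 28230 − 25300 = 2930; midpoint Ī = (25300 + 28230)/2 = 26765.
η = (ΔQ/Q̄) ÷ (ΔI/Ī) = (-14.7/63.25) ÷ (2930/26765) = -2.123.

-2.123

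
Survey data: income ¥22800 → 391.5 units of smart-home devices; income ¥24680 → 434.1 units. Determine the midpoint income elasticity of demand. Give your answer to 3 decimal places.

1.303

ΔQ = 434.1 − 391.5 = 42.6; midpoint Q̄ = (391.5 + 434.1)/2 = 412.8.
ΔI = 24680 − 22800 = 1880; midpoint Ī = (22800 + 24680)/2 = 23740.
η = (ΔQ/Q̄) ÷ (ΔI/Ī) = (42.6/412.8) ÷ (1880/23740) = 1.303.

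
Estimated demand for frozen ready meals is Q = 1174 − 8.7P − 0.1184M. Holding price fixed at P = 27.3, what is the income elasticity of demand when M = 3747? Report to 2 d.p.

-0.90

At P = 27.3, M = 3747: Q = 492.845.
Holding P constant, ∂Q/∂M = −0.1184.
η_M = (∂Q/∂M)·(M/Q) = -0.1184 × (3747/492.845) = -0.90.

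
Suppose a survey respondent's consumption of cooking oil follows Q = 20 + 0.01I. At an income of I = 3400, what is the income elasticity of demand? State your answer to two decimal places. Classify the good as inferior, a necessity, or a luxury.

At I = 3400: Q = 54.000.
dQ/dI = 0.01.
η = (dQ/dI)·(I/Q) = 0.01 × (3400/54.000) = 0.63.
Since 0 < η < 1, the good is a necessity.

0.63 (necessity)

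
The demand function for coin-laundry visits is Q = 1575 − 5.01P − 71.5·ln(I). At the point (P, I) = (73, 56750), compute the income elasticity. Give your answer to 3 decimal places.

-0.168

At P = 73, I = 56750: Q = 426.602.
Holding P constant, ∂Q/∂I = -71.5/I = -0.00125991.
η_I = (∂Q/∂I)·(I/Q) = -0.00125991 × (56750/426.602) = -0.168.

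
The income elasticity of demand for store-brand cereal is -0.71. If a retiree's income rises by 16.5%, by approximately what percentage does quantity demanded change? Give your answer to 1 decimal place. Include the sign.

-11.7%

%ΔQ ≈ η × %ΔI = -0.71 × 16.5% = -11.7%.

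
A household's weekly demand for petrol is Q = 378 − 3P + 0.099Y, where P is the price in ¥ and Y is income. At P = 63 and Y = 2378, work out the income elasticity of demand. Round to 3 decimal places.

At P = 63, Y = 2378: Q = 424.422.
Holding P constant, ∂Q/∂Y = 0.099.
η_Y = (∂Q/∂Y)·(Y/Q) = 0.099 × (2378/424.422) = 0.555.

0.555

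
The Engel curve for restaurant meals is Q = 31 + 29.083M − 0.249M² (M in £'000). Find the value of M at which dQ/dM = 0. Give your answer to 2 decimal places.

dQ/dM = 29.083 − 0.498M.
The good is inferior where dQ/dM < 0. Setting dQ/dM = 0 gives M = 29.083 / 0.498 = 58.40.

58.40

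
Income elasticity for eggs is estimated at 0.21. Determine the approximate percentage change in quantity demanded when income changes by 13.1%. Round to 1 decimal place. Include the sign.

2.8%

%ΔQ ≈ η × %ΔI = 0.21 × 13.1% = 2.8%.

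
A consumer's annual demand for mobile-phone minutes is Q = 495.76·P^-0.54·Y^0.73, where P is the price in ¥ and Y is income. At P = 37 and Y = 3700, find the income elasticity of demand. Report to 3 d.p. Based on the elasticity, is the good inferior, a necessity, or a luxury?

0.730 (necessity)

For a multiplicative demand Q = A·P^α·Y^β, the income elasticity is β everywhere.
Here β = 0.73, so η = 0.730.
Since 0 < η < 1, this is a necessity.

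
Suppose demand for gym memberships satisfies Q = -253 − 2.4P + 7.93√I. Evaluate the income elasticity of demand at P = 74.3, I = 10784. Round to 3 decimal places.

1.050

At P = 74.3, I = 10784: Q = 392.179.
Holding P constant, ∂Q/∂I = 7.93/(2√I) = 0.0381815.
η_I = (∂Q/∂I)·(I/Q) = 0.0381815 × (10784/392.179) = 1.050.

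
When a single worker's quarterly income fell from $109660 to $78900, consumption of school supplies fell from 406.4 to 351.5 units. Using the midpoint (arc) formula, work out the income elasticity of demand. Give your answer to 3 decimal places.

ΔQ = 351.5 − 406.4 = -54.9; midpoint Q̄ = (406.4 + 351.5)/2 = 378.95.
ΔI = 78900 − 109660 = -30760; midpoint Ī = (109660 + 78900)/2 = 94280.
η = (ΔQ/Q̄) ÷ (ΔI/Ī) = (-54.9/378.95) ÷ (-30760/94280) = 0.444.

0.444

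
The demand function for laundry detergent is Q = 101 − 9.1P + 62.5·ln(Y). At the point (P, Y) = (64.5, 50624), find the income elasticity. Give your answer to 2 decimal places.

At P = 64.5, Y = 50624: Q = 191.061.
Holding P constant, ∂Q/∂Y = 62.5/Y = 0.00123459.
η_Y = (∂Q/∂Y)·(Y/Q) = 0.00123459 × (50624/191.061) = 0.33.

0.33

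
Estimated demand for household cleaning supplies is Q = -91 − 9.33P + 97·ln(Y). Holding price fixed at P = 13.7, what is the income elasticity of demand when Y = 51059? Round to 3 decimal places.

0.116

At P = 13.7, Y = 51059: Q = 832.730.
Holding P constant, ∂Q/∂Y = 97/Y = 0.00189976.
η_Y = (∂Q/∂Y)·(Y/Q) = 0.00189976 × (51059/832.730) = 0.116.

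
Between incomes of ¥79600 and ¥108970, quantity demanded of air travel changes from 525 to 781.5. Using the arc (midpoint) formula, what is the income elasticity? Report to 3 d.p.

ΔQ = 781.5 − 525 = 256.5; midpoint Q̄ = (525 + 781.5)/2 = 653.25.
ΔI = 108970 − 79600 = 29370; midpoint Ī = (79600 + 108970)/2 = 94285.
η = (ΔQ/Q̄) ÷ (ΔI/Ī) = (256.5/653.25) ÷ (29370/94285) = 1.261.

1.261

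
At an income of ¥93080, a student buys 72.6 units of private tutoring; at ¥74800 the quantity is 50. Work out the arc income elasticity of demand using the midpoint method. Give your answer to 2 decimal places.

ΔQ = 50 − 72.6 = -22.6; midpoint Q̄ = (72.6 + 50)/2 = 61.3.
ΔI = 74800 − 93080 = -18280; midpoint Ī = (93080 + 74800)/2 = 83940.
η = (ΔQ/Q̄) ÷ (ΔI/Ī) = (-22.6/61.3) ÷ (-18280/83940) = 1.69.

1.69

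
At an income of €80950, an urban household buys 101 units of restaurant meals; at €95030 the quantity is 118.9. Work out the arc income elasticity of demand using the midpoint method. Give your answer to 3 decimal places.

1.017

ΔQ = 118.9 − 101 = 17.9; midpoint Q̄ = (101 + 118.9)/2 = 109.95.
ΔI = 95030 − 80950 = 14080; midpoint Ī = (80950 + 95030)/2 = 87990.
η = (ΔQ/Q̄) ÷ (ΔI/Ī) = (17.9/109.95) ÷ (14080/87990) = 1.017.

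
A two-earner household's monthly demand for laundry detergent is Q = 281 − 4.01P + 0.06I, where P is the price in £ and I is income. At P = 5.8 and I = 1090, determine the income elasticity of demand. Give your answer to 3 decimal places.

0.202

At P = 5.8, I = 1090: Q = 323.142.
Holding P constant, ∂Q/∂I = 0.06.
η_I = (∂Q/∂I)·(I/Q) = 0.06 × (1090/323.142) = 0.202.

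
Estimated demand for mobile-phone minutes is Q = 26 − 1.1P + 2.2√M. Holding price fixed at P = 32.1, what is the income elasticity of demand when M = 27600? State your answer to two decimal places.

At P = 32.1, M = 27600: Q = 356.181.
Holding P constant, ∂Q/∂M = 2.2/(2√M) = 0.00662122.
η_M = (∂Q/∂M)·(M/Q) = 0.00662122 × (27600/356.181) = 0.51.

0.51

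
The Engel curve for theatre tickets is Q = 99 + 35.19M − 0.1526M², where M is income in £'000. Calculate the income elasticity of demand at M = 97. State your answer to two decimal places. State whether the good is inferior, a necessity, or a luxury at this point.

0.26 (necessity)

At M = 97: Q = 2076.6166.
dQ/dM = 35.19 − 0.3052M = 5.58560.
η = (dQ/dM)·(M/Q) = 5.58560 × (97/2076.6166) = 0.26.
0 < η < 1 ⇒ necessity.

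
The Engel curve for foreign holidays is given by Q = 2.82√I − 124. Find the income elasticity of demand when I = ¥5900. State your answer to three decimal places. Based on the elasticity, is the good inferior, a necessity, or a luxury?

1.169 (luxury)

At I = 5900: Q = 92.608.
dQ/dI = 2.82/(2√I) = 0.0183566 at this income.
η = (dQ/dI)·(I/Q) = 0.0183566 × (5900/92.608) = 1.169.
Since η > 1, the good is a luxury.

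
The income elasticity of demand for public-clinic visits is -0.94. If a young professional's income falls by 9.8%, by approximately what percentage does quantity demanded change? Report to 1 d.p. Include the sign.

9.2%

%ΔQ ≈ η × %ΔI = -0.94 × (-9.8%) = 9.2%.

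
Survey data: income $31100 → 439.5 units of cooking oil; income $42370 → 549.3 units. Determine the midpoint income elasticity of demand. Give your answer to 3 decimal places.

0.724

ΔQ = 549.3 − 439.5 = 109.8; midpoint Q̄ = (439.5 + 549.3)/2 = 494.4.
ΔI = 42370 − 31100 = 11270; midpoint Ī = (31100 + 42370)/2 = 36735.
η = (ΔQ/Q̄) ÷ (ΔI/Ī) = (109.8/494.4) ÷ (11270/36735) = 0.724.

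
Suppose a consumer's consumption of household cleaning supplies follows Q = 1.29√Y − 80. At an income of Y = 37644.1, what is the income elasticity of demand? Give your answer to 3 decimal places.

At Y = 37644.1: Q = 170.287.
dQ/dY = 1.29/(2√Y) = 0.00332438 at this income.
η = (dQ/dY)·(Y/Q) = 0.00332438 × (37644.1/170.287) = 0.735.

0.735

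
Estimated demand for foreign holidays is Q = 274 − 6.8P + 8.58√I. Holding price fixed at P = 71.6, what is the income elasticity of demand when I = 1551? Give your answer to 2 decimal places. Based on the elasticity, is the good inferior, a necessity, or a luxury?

At P = 71.6, I = 1551: Q = 125.024.
Holding P constant, ∂Q/∂I = 8.58/(2√I) = 0.108931.
η_I = (∂Q/∂I)·(I/Q) = 0.108931 × (1551/125.024) = 1.35.
Since η > 1, this is a luxury.

1.35 (luxury)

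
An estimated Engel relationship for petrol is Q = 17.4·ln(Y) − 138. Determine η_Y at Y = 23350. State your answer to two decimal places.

0.47

At Y = 23350: Q = 37.015.
dQ/dY = 17.4/Y = 0.000745182 at this income.
η = (dQ/dY)·(Y/Q) = 0.000745182 × (23350/37.015) = 0.47.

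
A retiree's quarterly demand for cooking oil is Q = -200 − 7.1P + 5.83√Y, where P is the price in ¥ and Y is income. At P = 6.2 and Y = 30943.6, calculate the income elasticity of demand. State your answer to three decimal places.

0.656

At P = 6.2, Y = 30943.6: Q = 781.523.
Holding P constant, ∂Q/∂Y = 5.83/(2√Y) = 0.0165712.
η_Y = (∂Q/∂Y)·(Y/Q) = 0.0165712 × (30943.6/781.523) = 0.656.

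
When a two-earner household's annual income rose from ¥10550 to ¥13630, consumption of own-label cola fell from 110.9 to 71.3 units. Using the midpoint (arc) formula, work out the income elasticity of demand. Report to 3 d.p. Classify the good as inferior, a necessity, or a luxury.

ΔQ = 71.3 − 110.9 = -39.6; midpoint Q̄ = (110.9 + 71.3)/2 = 91.1.
ΔI = 13630 − 10550 = 3080; midpoint Ī = (10550 + 13630)/2 = 12090.
η = (ΔQ/Q̄) ÷ (ΔI/Ī) = (-39.6/91.1) ÷ (3080/12090) = -1.706.
η < 0 ⇒ inferior good.

-1.706 (inferior good)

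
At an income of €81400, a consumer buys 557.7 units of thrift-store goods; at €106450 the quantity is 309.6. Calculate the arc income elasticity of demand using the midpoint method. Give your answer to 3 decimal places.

-2.145

ΔQ = 309.6 − 557.7 = -248.1; midpoint Q̄ = (557.7 + 309.6)/2 = 433.65.
ΔI = 106450 − 81400 = 25050; midpoint Ī = (81400 + 106450)/2 = 93925.
η = (ΔQ/Q̄) ÷ (ΔI/Ī) = (-248.1/433.65) ÷ (25050/93925) = -2.145.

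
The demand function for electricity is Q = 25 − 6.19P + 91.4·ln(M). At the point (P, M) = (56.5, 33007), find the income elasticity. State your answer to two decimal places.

At P = 56.5, M = 33007: Q = 626.234.
Holding P constant, ∂Q/∂M = 91.4/M = 0.00276911.
η_M = (∂Q/∂M)·(M/Q) = 0.00276911 × (33007/626.234) = 0.15.

0.15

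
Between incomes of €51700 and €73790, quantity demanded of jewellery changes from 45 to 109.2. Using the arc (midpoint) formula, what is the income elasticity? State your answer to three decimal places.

ΔQ = 109.2 − 45 = 64.2; midpoint Q̄ = (45 + 109.2)/2 = 77.1.
ΔI = 73790 − 51700 = 22090; midpoint Ī = (51700 + 73790)/2 = 62745.
η = (ΔQ/Q̄) ÷ (ΔI/Ī) = (64.2/77.1) ÷ (22090/62745) = 2.365.

2.365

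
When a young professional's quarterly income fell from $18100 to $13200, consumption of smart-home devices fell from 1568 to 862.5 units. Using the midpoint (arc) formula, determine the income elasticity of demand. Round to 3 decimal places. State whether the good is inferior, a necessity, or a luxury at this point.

1.854 (luxury)

ΔQ = 862.5 − 1568 = -705.5; midpoint Q̄ = (1568 + 862.5)/2 = 1215.25.
ΔI = 13200 − 18100 = -4900; midpoint Ī = (18100 + 13200)/2 = 15650.
η = (ΔQ/Q̄) ÷ (ΔI/Ī) = (-705.5/1215.25) ÷ (-4900/15650) = 1.854.
η > 1 ⇒ luxury.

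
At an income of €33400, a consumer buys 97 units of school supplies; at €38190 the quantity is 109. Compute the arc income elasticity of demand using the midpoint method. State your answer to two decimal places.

ΔQ = 109 − 97 = 12; midpoint Q̄ = (97 + 109)/2 = 103.
ΔI = 38190 − 33400 = 4790; midpoint Ī = (33400 + 38190)/2 = 35795.
η = (ΔQ/Q̄) ÷ (ΔI/Ī) = (12/103) ÷ (4790/35795) = 0.87.

0.87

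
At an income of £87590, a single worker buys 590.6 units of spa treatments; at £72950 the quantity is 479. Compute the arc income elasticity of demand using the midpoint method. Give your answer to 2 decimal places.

1.14

ΔQ = 479 − 590.6 = -111.6; midpoint Q̄ = (590.6 + 479)/2 = 534.8.
ΔI = 72950 − 87590 = -14640; midpoint Ī = (87590 + 72950)/2 = 80270.
η = (ΔQ/Q̄) ÷ (ΔI/Ī) = (-111.6/534.8) ÷ (-14640/80270) = 1.14.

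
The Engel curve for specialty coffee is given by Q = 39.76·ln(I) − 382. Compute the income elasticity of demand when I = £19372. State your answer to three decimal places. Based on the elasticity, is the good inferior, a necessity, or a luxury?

3.789 (luxury)

At I = 19372: Q = 10.494.
dQ/dI = 39.76/I = 0.00205245 at this income.
η = (dQ/dI)·(I/Q) = 0.00205245 × (19372/10.494) = 3.789.
Since η > 1, the good is a luxury.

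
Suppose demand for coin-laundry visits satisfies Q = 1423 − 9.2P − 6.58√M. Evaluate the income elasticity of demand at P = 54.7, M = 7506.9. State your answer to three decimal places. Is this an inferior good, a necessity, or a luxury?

-0.815 (inferior good)

At P = 54.7, M = 7506.9: Q = 349.653.
Holding P constant, ∂Q/∂M = -6.58/(2√M) = -0.0379722.
η_M = (∂Q/∂M)·(M/Q) = -0.0379722 × (7506.9/349.653) = -0.815.
Since η < 0, this is an inferior good.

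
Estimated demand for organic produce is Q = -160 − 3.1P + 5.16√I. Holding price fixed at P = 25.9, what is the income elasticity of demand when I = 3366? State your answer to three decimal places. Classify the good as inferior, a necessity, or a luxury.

At P = 25.9, I = 3366: Q = 59.079.
Holding P constant, ∂Q/∂I = 5.16/(2√I) = 0.0444695.
η_I = (∂Q/∂I)·(I/Q) = 0.0444695 × (3366/59.079) = 2.534.
Since η > 1, this is a luxury.

2.534 (luxury)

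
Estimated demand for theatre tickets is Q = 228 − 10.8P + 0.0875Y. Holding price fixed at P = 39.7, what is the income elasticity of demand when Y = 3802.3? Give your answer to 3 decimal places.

At P = 39.7, Y = 3802.3: Q = 131.941.
Holding P constant, ∂Q/∂Y = 0.0875.
η_Y = (∂Q/∂Y)·(Y/Q) = 0.0875 × (3802.3/131.941) = 2.522.

2.522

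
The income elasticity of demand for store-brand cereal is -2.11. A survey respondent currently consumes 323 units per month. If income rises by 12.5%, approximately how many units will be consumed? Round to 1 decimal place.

237.8

%ΔQ ≈ η × %ΔI = -2.11 × 12.5% = -26.375%.
New Q ≈ 323 × (1 − 0.26375) = 237.8.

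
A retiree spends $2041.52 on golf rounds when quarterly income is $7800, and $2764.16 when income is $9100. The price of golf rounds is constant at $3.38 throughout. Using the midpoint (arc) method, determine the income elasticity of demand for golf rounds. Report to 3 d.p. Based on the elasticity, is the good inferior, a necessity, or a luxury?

With a constant price, Q₁ = 2041.52/3.38 = 604.000 and Q₂ = 2764.16/3.38 = 817.799 (equivalently, work directly with expenditure since P cancels).
Midpoint %ΔQ = (2764.16 − 2041.52)/2402.84 = 0.30074; midpoint %ΔI = (9100 − 7800)/8450 = 0.15385.
η = 0.30074 / 0.15385 = 1.955.
η > 1 ⇒ luxury.

1.955 (luxury)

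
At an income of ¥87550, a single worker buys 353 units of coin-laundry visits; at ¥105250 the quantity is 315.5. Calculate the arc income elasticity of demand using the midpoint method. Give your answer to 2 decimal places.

ΔQ = 315.5 − 353 = -37.5; midpoint Q̄ = (353 + 315.5)/2 = 334.25.
ΔI = 105250 − 87550 = 17700; midpoint Ī = (87550 + 105250)/2 = 96400.
η = (ΔQ/Q̄) ÷ (ΔI/Ī) = (-37.5/334.25) ÷ (17700/96400) = -0.61.

-0.61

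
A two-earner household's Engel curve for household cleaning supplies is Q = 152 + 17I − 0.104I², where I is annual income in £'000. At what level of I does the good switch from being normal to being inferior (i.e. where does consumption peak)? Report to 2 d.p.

dQ/dI = 17 − 0.208I.
The good is inferior where dQ/dI < 0. Setting dQ/dI = 0 gives I = 17 / 0.208 = 81.73.

81.73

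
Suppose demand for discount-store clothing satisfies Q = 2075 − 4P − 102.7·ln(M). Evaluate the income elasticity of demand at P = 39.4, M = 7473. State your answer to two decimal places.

-0.10

At P = 39.4, M = 7473: Q = 1001.413.
Holding P constant, ∂Q/∂M = -102.7/M = -0.0137428.
η_M = (∂Q/∂M)·(M/Q) = -0.0137428 × (7473/1001.413) = -0.10.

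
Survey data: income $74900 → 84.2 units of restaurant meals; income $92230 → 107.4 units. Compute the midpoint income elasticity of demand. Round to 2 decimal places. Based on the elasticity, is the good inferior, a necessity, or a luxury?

ΔQ = 107.4 − 84.2 = 23.2; midpoint Q̄ = (84.2 + 107.4)/2 = 95.8.
ΔI = 92230 − 74900 = 17330; midpoint Ī = (74900 + 92230)/2 = 83565.
η = (ΔQ/Q̄) ÷ (ΔI/Ī) = (23.2/95.8) ÷ (17330/83565) = 1.17.
η > 1 ⇒ luxury.

1.17 (luxury)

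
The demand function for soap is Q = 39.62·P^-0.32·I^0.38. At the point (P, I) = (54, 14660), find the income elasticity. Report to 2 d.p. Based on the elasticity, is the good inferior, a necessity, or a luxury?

0.38 (necessity)

For a multiplicative demand Q = A·P^α·I^β, the income elasticity is β everywhere.
Here β = 0.38, so η = 0.38.
Since 0 < η < 1, this is a necessity.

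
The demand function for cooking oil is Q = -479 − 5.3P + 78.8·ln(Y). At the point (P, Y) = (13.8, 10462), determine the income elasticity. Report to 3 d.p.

At P = 13.8, Y = 10462: Q = 177.194.
Holding P constant, ∂Q/∂Y = 78.8/Y = 0.00753202.
η_Y = (∂Q/∂Y)·(Y/Q) = 0.00753202 × (10462/177.194) = 0.445.

0.445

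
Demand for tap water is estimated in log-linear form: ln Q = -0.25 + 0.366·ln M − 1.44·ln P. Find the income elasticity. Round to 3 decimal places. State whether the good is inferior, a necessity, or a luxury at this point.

0.366 (necessity)

In a log-linear demand, the coefficient on ln M is the income elasticity.
So η = 0.366.
0 < η < 1 ⇒ necessity.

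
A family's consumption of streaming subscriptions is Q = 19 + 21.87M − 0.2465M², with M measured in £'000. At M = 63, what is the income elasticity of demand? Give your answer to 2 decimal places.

-1.38

At M = 63: Q = 418.4515.
dQ/dM = 21.87 − 0.493M = -9.18900.
η = (dQ/dM)·(M/Q) = -9.18900 × (63/418.4515) = -1.38.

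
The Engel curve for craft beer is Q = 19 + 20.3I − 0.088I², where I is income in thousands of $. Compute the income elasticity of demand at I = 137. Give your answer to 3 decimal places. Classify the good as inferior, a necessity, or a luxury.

-0.455 (inferior good)

At I = 137: Q = 1148.4280.
dQ/dI = 20.3 − 0.176I = -3.81200.
η = (dQ/dI)·(I/Q) = -3.81200 × (137/1148.4280) = -0.455.
η < 0 ⇒ inferior good.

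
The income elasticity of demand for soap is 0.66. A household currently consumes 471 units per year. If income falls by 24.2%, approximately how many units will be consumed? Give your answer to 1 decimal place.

395.8

%ΔQ ≈ η × %ΔI = 0.66 × (-24.2%) = -15.972%.
New Q ≈ 471 × (1 − 0.15972) = 395.8.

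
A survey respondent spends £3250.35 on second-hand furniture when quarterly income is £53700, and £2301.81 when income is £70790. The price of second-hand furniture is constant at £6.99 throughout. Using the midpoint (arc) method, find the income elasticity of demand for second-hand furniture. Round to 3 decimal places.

With a constant price, Q₁ = 3250.35/6.99 = 465.000 and Q₂ = 2301.81/6.99 = 329.300 (equivalently, work directly with expenditure since P cancels).
Midpoint %ΔQ = (2301.81 − 3250.35)/2776.08 = -0.34168; midpoint %ΔI = (70790 − 53700)/62245 = 0.27456.
η = -0.34168 / 0.27456 = -1.244.

-1.244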